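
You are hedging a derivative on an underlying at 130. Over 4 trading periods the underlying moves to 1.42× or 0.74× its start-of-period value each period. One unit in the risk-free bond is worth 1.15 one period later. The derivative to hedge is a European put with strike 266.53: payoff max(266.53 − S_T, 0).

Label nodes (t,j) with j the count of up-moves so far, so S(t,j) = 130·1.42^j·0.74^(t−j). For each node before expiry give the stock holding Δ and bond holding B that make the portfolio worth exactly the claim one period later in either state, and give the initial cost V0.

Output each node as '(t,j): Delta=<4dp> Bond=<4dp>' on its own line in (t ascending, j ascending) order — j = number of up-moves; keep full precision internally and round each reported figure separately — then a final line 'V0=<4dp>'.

Risk-neutral probability p* = (R−d)/(u−d) = (1.15−0.74)/(1.42−0.74) = 0.6029.
Payoff layer (t=4): V(4,0)=227.5475, V(4,1)=191.7256, V(4,2)=122.9865, V(4,3)=0.0000, V(4,4)=0.0000
Node (3,0) S=52.6791: V=(p*·191.7256+(1−p*)·227.5475)/1.15=179.0861; Δ=(191.7256−227.5475)/(74.8044−38.9825)=-1.0000; B=V−Δ·S=231.7652
Node (3,1) S=101.0870: V=(p*·122.9865+(1−p*)·191.7256)/1.15=130.6783; Δ=(122.9865−191.7256)/(143.5435−74.8044)=-1.0000; B=V−Δ·S=231.7652
Node (3,2) S=193.9777: V=(p*·0.0000+(1−p*)·122.9865)/1.15=42.4634; Δ=(0.0000−122.9865)/(275.4483−143.5435)=-0.9324; B=V−Δ·S=223.3259
Node (3,3) S=372.2274: V=(p*·0.0000+(1−p*)·0.0000)/1.15=0.0000; Δ=(0.0000−0.0000)/(528.5630−275.4483)=0.0000; B=V−Δ·S=0.0000
Node (2,0) S=71.1880: V=(p*·130.6783+(1−p*)·179.0861)/1.15=130.3470; Δ=(130.6783−179.0861)/(101.0870−52.6791)=-1.0000; B=V−Δ·S=201.5350
Node (2,1) S=136.6040: V=(p*·42.4634+(1−p*)·130.6783)/1.15=67.3825; Δ=(42.4634−130.6783)/(193.9777−101.0870)=-0.9497; B=V−Δ·S=197.1103
Node (2,2) S=262.1320: V=(p*·0.0000+(1−p*)·42.4634)/1.15=14.6613; Δ=(0.0000−42.4634)/(372.2274−193.9777)=-0.2382; B=V−Δ·S=77.1074
Node (1,0) S=96.2000: V=(p*·67.3825+(1−p*)·130.3470)/1.15=80.3331; Δ=(67.3825−130.3470)/(136.6040−71.1880)=-0.9625; B=V−Δ·S=172.9279
Node (1,1) S=184.6000: V=(p*·14.6613+(1−p*)·67.3825)/1.15=30.9519; Δ=(14.6613−67.3825)/(262.1320−136.6040)=-0.4200; B=V−Δ·S=108.4831
Node (0,0) S=130.0000: V=(p*·30.9519+(1−p*)·80.3331)/1.15=43.9645; Δ=(30.9519−80.3331)/(184.6000−96.2000)=-0.5586; B=V−Δ·S=116.5839
Each (Δ,B) replicates both successor values, so the strategy is self-financing and V0 is arbitrage-free.

(0,0): Delta=-0.5586 Bond=116.5839
(1,0): Delta=-0.9625 Bond=172.9279
(1,1): Delta=-0.4200 Bond=108.4831
(2,0): Delta=-1.0000 Bond=201.5350
(2,1): Delta=-0.9497 Bond=197.1103
(2,2): Delta=-0.2382 Bond=77.1074
(3,0): Delta=-1.0000 Bond=231.7652
(3,1): Delta=-1.0000 Bond=231.7652
(3,2): Delta=-0.9324 Bond=223.3259
(3,3): Delta=0.0000 Bond=0.0000
V0=43.9645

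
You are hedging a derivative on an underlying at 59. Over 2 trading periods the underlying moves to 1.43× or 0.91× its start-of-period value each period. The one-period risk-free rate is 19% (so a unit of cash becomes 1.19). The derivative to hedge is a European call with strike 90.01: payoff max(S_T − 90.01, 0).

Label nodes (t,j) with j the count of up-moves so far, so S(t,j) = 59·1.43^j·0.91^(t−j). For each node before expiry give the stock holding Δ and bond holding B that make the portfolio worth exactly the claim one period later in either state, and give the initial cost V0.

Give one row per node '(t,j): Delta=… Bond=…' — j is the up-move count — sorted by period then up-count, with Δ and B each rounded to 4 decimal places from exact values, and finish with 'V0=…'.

Since d<R<u, set p* = (R−d)/(u−d) = 0.5385; price each node as the discounted p*-expectation of its children.
Payoff layer (t=2): V(2,0)=0.0000, V(2,1)=0.0000, V(2,2)=30.6391
(1,0): S=53.6900. Δ = (V_up−V_dn)/(S_up−S_dn) = (0.0000−0.0000)/(76.7767−48.8579) = 0.0000. V = [p*·0.0000 + (1−p*)·0.0000]/1.19 = 0.0000. B = V − Δ·S = 0.0000.
(1,1): S=84.3700. Δ = (V_up−V_dn)/(S_up−S_dn) = (30.6391−0.0000)/(120.6491−76.7767) = 0.6984. V = [p*·30.6391 + (1−p*)·0.0000]/1.19 = 13.8638. B = V − Δ·S = -45.0575.
(0,0): S=59.0000. Δ = (V_up−V_dn)/(S_up−S_dn) = (13.8638−0.0000)/(84.3700−53.6900) = 0.4519. V = [p*·13.8638 + (1−p*)·0.0000]/1.19 = 6.2732. B = V − Δ·S = -20.3880.
Each (Δ,B) replicates both successor values, so the strategy is self-financing and V0 is arbitrage-free.

(0,0): Delta=0.4519 Bond=-20.3880
(1,0): Delta=0.0000 Bond=0.0000
(1,1): Delta=0.6984 Bond=-45.0575
V0=6.2732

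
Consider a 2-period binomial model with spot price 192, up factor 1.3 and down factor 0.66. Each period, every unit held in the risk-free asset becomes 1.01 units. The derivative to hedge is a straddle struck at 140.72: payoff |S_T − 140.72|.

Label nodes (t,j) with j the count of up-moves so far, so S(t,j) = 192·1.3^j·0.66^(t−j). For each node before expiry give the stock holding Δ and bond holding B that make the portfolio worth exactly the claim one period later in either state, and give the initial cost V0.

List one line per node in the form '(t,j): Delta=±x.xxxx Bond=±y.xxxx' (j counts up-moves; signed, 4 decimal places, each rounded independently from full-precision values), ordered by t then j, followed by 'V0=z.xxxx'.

(0,0): Delta=0.5832 Bond=-34.9349
(1,0): Delta=-0.4077 Bond=90.2842
(1,1): Delta=1.0000 Bond=-139.3267
V0=77.0324

Under the risk-neutral measure, an up-move has probability p* = (R−d)/(u−d) = 0.5469 and values discount at R = 1.01.
At expiry t=2: V(2,0)=57.0848, V(2,1)=24.0160, V(2,2)=183.7600
  t=1,j=0: stock 126.7200 → up 164.7360 (V=24.0160), down 83.6352 (V=57.0848). Price 38.6142; hedge Δ=-0.4077, bond B=90.2842.
  t=1,j=1: stock 249.6000 → up 324.4800 (V=183.7600), down 164.7360 (V=24.0160). Price 110.2733; hedge Δ=1.0000, bond B=-139.3267.
  t=0,j=0: stock 192.0000 → up 249.6000 (V=110.2733), down 126.7200 (V=38.6142). Price 77.0324; hedge Δ=0.5832, bond B=-34.9349.
Each (Δ,B) replicates both successor values, so the strategy is self-financing and V0 is arbitrage-free.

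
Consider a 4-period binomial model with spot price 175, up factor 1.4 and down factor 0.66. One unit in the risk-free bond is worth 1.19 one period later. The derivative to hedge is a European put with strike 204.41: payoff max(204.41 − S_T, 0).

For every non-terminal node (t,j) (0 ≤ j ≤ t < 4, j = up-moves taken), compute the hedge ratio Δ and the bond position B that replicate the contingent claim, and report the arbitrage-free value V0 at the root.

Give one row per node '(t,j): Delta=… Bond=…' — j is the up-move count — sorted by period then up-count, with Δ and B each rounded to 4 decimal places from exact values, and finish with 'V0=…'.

(0,0): Delta=-0.1766 Bond=42.6279
(1,0): Delta=-0.5231 Bond=90.7511
(1,1): Delta=-0.1119 Bond=34.8687
(2,0): Delta=-1.0000 Bond=144.3472
(2,1): Delta=-0.4340 Bond=93.5897
(2,2): Delta=-0.0517 Bond=20.8519
(3,0): Delta=-1.0000 Bond=171.7731
(3,1): Delta=-1.0000 Bond=171.7731
(3,2): Delta=-0.3283 Bond=87.4391
(3,3): Delta=0.0000 Bond=0.0000
V0=11.7259

Since d<R<u, set p* = (R−d)/(u−d) = 0.7162; price each node as the discounted p*-expectation of its children.
Payoff layer (t=4): V(4,0)=171.2042, V(4,1)=133.9735, V(4,2)=54.9992, V(4,3)=0.0000, V(4,4)=0.0000
(3,0): S=50.3118. Δ = (V_up−V_dn)/(S_up−S_dn) = (133.9735−171.2042)/(70.4365−33.2058) = -1.0000. V = [p*·133.9735 + (1−p*)·171.2042]/1.19 = 121.4613. B = V − Δ·S = 171.7731.
(3,1): S=106.7220. Δ = (V_up−V_dn)/(S_up−S_dn) = (54.9992−133.9735)/(149.4108−70.4365) = -1.0000. V = [p*·54.9992 + (1−p*)·133.9735]/1.19 = 65.0511. B = V − Δ·S = 171.7731.
(3,2): S=226.3800. Δ = (V_up−V_dn)/(S_up−S_dn) = (0.0000−54.9992)/(316.9320−149.4108) = -0.3283. V = [p*·0.0000 + (1−p*)·54.9992]/1.19 = 13.1159. B = V − Δ·S = 87.4391.
(3,3): S=480.2000. Δ = (V_up−V_dn)/(S_up−S_dn) = (0.0000−0.0000)/(672.2800−316.9320) = 0.0000. V = [p*·0.0000 + (1−p*)·0.0000]/1.19 = 0.0000. B = V − Δ·S = 0.0000.
(2,0): S=76.2300. Δ = (V_up−V_dn)/(S_up−S_dn) = (65.0511−121.4613)/(106.7220−50.3118) = -1.0000. V = [p*·65.0511 + (1−p*)·121.4613]/1.19 = 68.1172. B = V − Δ·S = 144.3472.
(2,1): S=161.7000. Δ = (V_up−V_dn)/(S_up−S_dn) = (13.1159−65.0511)/(226.3800−106.7220) = -0.4340. V = [p*·13.1159 + (1−p*)·65.0511]/1.19 = 23.4069. B = V − Δ·S = 93.5897.
(2,2): S=343.0000. Δ = (V_up−V_dn)/(S_up−S_dn) = (0.0000−13.1159)/(480.2000−226.3800) = -0.0517. V = [p*·0.0000 + (1−p*)·13.1159]/1.19 = 3.1278. B = V − Δ·S = 20.8519.
(1,0): S=115.5000. Δ = (V_up−V_dn)/(S_up−S_dn) = (23.4069−68.1172)/(161.7000−76.2300) = -0.5231. V = [p*·23.4069 + (1−p*)·68.1172]/1.19 = 30.3319. B = V − Δ·S = 90.7511.
(1,1): S=245.0000. Δ = (V_up−V_dn)/(S_up−S_dn) = (3.1278−23.4069)/(343.0000−161.7000) = -0.1119. V = [p*·3.1278 + (1−p*)·23.4069]/1.19 = 7.4644. B = V − Δ·S = 34.8687.
(0,0): S=175.0000. Δ = (V_up−V_dn)/(S_up−S_dn) = (7.4644−30.3319)/(245.0000−115.5000) = -0.1766. V = [p*·7.4644 + (1−p*)·30.3319]/1.19 = 11.7259. B = V − Δ·S = 42.6279.
Self-financing check: at every node Δ·S+B equals the discounted successor values.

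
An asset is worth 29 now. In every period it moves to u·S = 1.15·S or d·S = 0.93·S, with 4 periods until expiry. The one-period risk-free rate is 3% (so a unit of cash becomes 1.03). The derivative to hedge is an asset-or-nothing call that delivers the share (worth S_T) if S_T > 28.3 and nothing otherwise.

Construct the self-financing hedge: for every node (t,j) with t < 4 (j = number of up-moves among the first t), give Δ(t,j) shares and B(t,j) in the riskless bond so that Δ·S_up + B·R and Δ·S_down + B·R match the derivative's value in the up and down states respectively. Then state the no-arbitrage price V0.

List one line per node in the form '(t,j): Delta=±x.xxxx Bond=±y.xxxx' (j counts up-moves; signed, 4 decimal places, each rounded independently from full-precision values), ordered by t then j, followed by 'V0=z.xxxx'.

(0,0): Delta=2.4416 Bond=-50.5460
(1,0): Delta=2.8706 Bond=-63.6318
(1,1): Delta=2.0253 Bond=-38.1791
(2,0): Delta=2.6529 Bond=-60.0790
(2,1): Delta=3.0819 Bond=-72.0948
(2,2): Delta=1.0000 Bond=0.0000
(3,0): Delta=0.0000 Bond=0.0000
(3,1): Delta=5.2273 Bond=-136.1390
(3,2): Delta=1.0000 Bond=0.0000
(3,3): Delta=1.0000 Bond=0.0000
V0=20.2614

No-arbitrage ⇒ martingale measure with p* = (R−d)/(u−d) = 0.4545.
Payoff layer (t=4): V(4,0)=0.0000, V(4,1)=0.0000, V(4,2)=33.1711, V(4,3)=41.0180, V(4,4)=50.7212
Node (3,0) S=23.3264: V=(p*·0.0000+(1−p*)·0.0000)/1.03=0.0000; Δ=(0.0000−0.0000)/(26.8253−21.6935)=0.0000; B=V−Δ·S=0.0000
Node (3,1) S=28.8444: V=(p*·33.1711+(1−p*)·0.0000)/1.03=14.6386; Δ=(33.1711−0.0000)/(33.1711−26.8253)=5.2273; B=V−Δ·S=-136.1390
Node (3,2) S=35.6678: V=(p*·41.0180+(1−p*)·33.1711)/1.03=35.6678; Δ=(41.0180−33.1711)/(41.0180−33.1711)=1.0000; B=V−Δ·S=0.0000
Node (3,3) S=44.1054: V=(p*·50.7212+(1−p*)·41.0180)/1.03=44.1054; Δ=(50.7212−41.0180)/(50.7212−41.0180)=1.0000; B=V−Δ·S=0.0000
Node (2,0) S=25.0821: V=(p*·14.6386+(1−p*)·0.0000)/1.03=6.4601; Δ=(14.6386−0.0000)/(28.8444−23.3264)=2.6529; B=V−Δ·S=-60.0790
Node (2,1) S=31.0155: V=(p*·35.6678+(1−p*)·14.6386)/1.03=23.4926; Δ=(35.6678−14.6386)/(35.6678−28.8444)=3.0819; B=V−Δ·S=-72.0948
Node (2,2) S=38.3525: V=(p*·44.1054+(1−p*)·35.6678)/1.03=38.3525; Δ=(44.1054−35.6678)/(44.1054−35.6678)=1.0000; B=V−Δ·S=0.0000
Node (1,0) S=26.9700: V=(p*·23.4926+(1−p*)·6.4601)/1.03=13.7885; Δ=(23.4926−6.4601)/(31.0155−25.0821)=2.8706; B=V−Δ·S=-63.6318
Node (1,1) S=33.3500: V=(p*·38.3525+(1−p*)·23.4926)/1.03=29.3661; Δ=(38.3525−23.4926)/(38.3525−31.0155)=2.0253; B=V−Δ·S=-38.1791
Node (0,0) S=29.0000: V=(p*·29.3661+(1−p*)·13.7885)/1.03=20.2614; Δ=(29.3661−13.7885)/(33.3500−26.9700)=2.4416; B=V−Δ·S=-50.5460
Each (Δ,B) replicates both successor values, so the strategy is self-financing and V0 is arbitrage-free.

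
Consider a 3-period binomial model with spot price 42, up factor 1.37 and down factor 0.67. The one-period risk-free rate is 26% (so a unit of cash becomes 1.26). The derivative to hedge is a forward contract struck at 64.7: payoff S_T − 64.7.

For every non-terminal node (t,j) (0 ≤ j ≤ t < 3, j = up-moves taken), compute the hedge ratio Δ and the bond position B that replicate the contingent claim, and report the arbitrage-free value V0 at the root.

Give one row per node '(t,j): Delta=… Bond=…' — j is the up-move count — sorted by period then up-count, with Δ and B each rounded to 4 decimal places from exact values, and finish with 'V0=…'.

(0,0): Delta=1.0000 Bond=-32.3439
(1,0): Delta=1.0000 Bond=-40.7533
(1,1): Delta=1.0000 Bond=-40.7533
(2,0): Delta=1.0000 Bond=-51.3492
(2,1): Delta=1.0000 Bond=-51.3492
(2,2): Delta=1.0000 Bond=-51.3492
V0=9.6561

Risk-neutral probability p* = (R−d)/(u−d) = (1.26−0.67)/(1.37−0.67) = 0.8429.
Terminal values V(3,·): V(3,0)=-52.0680, V(3,1)=-38.8703, V(3,2)=-11.8840, V(3,3)=43.2968
  t=2,j=0: stock 18.8538 → up 25.8297 (V=-38.8703), down 12.6320 (V=-52.0680). Price -32.4954; hedge Δ=1.0000, bond B=-51.3492.
  t=2,j=1: stock 38.5518 → up 52.8160 (V=-11.8840), down 25.8297 (V=-38.8703). Price -12.7974; hedge Δ=1.0000, bond B=-51.3492.
  t=2,j=2: stock 78.8298 → up 107.9968 (V=43.2968), down 52.8160 (V=-11.8840). Price 27.4806; hedge Δ=1.0000, bond B=-51.3492.
  t=1,j=0: stock 28.1400 → up 38.5518 (V=-12.7974), down 18.8538 (V=-32.4954). Price -12.6133; hedge Δ=1.0000, bond B=-40.7533.
  t=1,j=1: stock 57.5400 → up 78.8298 (V=27.4806), down 38.5518 (V=-12.7974). Price 16.7867; hedge Δ=1.0000, bond B=-40.7533.
  t=0,j=0: stock 42.0000 → up 57.5400 (V=16.7867), down 28.1400 (V=-12.6133). Price 9.6561; hedge Δ=1.0000, bond B=-32.3439.
Each (Δ,B) replicates both successor values, so the strategy is self-financing and V0 is arbitrage-free.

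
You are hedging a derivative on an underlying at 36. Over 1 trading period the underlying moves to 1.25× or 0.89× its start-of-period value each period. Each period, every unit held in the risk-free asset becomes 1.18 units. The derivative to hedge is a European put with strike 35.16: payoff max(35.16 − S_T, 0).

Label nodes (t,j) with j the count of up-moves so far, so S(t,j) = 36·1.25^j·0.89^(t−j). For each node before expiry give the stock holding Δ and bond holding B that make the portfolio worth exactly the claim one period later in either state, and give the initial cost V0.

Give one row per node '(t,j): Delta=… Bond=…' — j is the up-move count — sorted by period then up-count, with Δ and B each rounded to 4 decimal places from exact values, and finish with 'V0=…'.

The replicating-portfolio and risk-neutral prices coincide; use p* = (1.18−0.89)/(1.25−0.89) = 0.8056 for the latter.
At expiry t=1: V(1,0)=3.1200, V(1,1)=0.0000
(0,0): S=36.0000. Δ = (V_up−V_dn)/(S_up−S_dn) = (0.0000−3.1200)/(45.0000−32.0400) = -0.2407. V = [p*·0.0000 + (1−p*)·3.1200]/1.18 = 0.5141. B = V − Δ·S = 9.1808.
The time-0 hedge costs 0.5141, which is the no-arbitrage price.

(0,0): Delta=-0.2407 Bond=9.1808
V0=0.5141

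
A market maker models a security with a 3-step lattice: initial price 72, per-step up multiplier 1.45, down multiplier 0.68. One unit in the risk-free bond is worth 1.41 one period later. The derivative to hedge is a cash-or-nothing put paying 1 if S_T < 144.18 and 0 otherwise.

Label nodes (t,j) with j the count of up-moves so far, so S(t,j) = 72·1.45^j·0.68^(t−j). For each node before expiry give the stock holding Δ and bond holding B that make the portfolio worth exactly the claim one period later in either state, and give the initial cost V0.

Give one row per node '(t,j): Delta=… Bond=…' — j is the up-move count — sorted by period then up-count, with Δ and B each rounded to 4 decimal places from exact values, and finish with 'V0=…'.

(0,0): Delta=-0.0082 Bond=0.6399
(1,0): Delta=0.0000 Bond=0.5030
(1,1): Delta=-0.0084 Bond=0.9241
(2,0): Delta=0.0000 Bond=0.7092
(2,1): Delta=0.0000 Bond=0.7092
(2,2): Delta=-0.0086 Bond=1.3355
V0=0.0528

No-arbitrage ⇒ martingale measure with p* = (R−d)/(u−d) = 0.9481.
Terminal payoffs: V(3,0)=1.0000, V(3,1)=1.0000, V(3,2)=1.0000, V(3,3)=0.0000
  t=2,j=0: stock 33.2928 → up 48.2746 (V=1.0000), down 22.6391 (V=1.0000). Price 0.7092; hedge Δ=0.0000, bond B=0.7092.
  t=2,j=1: stock 70.9920 → up 102.9384 (V=1.0000), down 48.2746 (V=1.0000). Price 0.7092; hedge Δ=0.0000, bond B=0.7092.
  t=2,j=2: stock 151.3800 → up 219.5010 (V=0.0000), down 102.9384 (V=1.0000). Price 0.0368; hedge Δ=-0.0086, bond B=1.3355.
  t=1,j=0: stock 48.9600 → up 70.9920 (V=0.7092), down 33.2928 (V=0.7092). Price 0.5030; hedge Δ=0.0000, bond B=0.5030.
  t=1,j=1: stock 104.4000 → up 151.3800 (V=0.0368), down 70.9920 (V=0.7092). Price 0.0509; hedge Δ=-0.0084, bond B=0.9241.
  t=0,j=0: stock 72.0000 → up 104.4000 (V=0.0509), down 48.9600 (V=0.5030). Price 0.0528; hedge Δ=-0.0082, bond B=0.6399.
Root portfolio cost Δ·72+B reproduces V0=0.0528.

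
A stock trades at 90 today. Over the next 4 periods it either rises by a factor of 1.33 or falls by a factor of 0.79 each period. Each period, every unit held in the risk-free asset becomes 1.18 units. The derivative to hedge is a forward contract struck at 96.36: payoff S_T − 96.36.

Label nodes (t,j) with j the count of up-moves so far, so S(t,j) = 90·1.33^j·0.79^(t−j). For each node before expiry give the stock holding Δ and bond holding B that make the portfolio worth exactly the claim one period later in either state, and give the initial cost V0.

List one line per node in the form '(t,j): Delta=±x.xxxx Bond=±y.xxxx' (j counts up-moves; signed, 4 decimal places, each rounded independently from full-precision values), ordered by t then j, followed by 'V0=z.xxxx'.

(0,0): Delta=1.0000 Bond=-49.7014
(1,0): Delta=1.0000 Bond=-58.6477
(1,1): Delta=1.0000 Bond=-58.6477
(2,0): Delta=1.0000 Bond=-69.2043
(2,1): Delta=1.0000 Bond=-69.2043
(2,2): Delta=1.0000 Bond=-69.2043
(3,0): Delta=1.0000 Bond=-81.6610
(3,1): Delta=1.0000 Bond=-81.6610
(3,2): Delta=1.0000 Bond=-81.6610
(3,3): Delta=1.0000 Bond=-81.6610
V0=40.2986

Risk-neutral probability p* = (R−d)/(u−d) = (1.18−0.79)/(1.33−0.79) = 0.7222.
Payoff layer (t=4): V(4,0)=-61.3049, V(4,1)=-37.3432, V(4,2)=2.9973, V(4,3)=70.9125, V(4,4)=185.2506
Node (3,0) S=44.3735: V=(p*·-37.3432+(1−p*)·-61.3049)/1.18=-37.2875; Δ=(-37.3432−-61.3049)/(59.0168−35.0551)=1.0000; B=V−Δ·S=-81.6610
Node (3,1) S=74.7048: V=(p*·2.9973+(1−p*)·-37.3432)/1.18=-6.9562; Δ=(2.9973−-37.3432)/(99.3573−59.0168)=1.0000; B=V−Δ·S=-81.6610
Node (3,2) S=125.7688: V=(p*·70.9125+(1−p*)·2.9973)/1.18=44.1078; Δ=(70.9125−2.9973)/(167.2725−99.3573)=1.0000; B=V−Δ·S=-81.6610
Node (3,3) S=211.7373: V=(p*·185.2506+(1−p*)·70.9125)/1.18=130.0763; Δ=(185.2506−70.9125)/(281.6106−167.2725)=1.0000; B=V−Δ·S=-81.6610
Node (2,0) S=56.1690: V=(p*·-6.9562+(1−p*)·-37.2875)/1.18=-13.0353; Δ=(-6.9562−-37.2875)/(74.7048−44.3735)=1.0000; B=V−Δ·S=-69.2043
Node (2,1) S=94.5630: V=(p*·44.1078+(1−p*)·-6.9562)/1.18=25.3587; Δ=(44.1078−-6.9562)/(125.7688−74.7048)=1.0000; B=V−Δ·S=-69.2043
Node (2,2) S=159.2010: V=(p*·130.0763+(1−p*)·44.1078)/1.18=89.9967; Δ=(130.0763−44.1078)/(211.7373−125.7688)=1.0000; B=V−Δ·S=-69.2043
Node (1,0) S=71.1000: V=(p*·25.3587+(1−p*)·-13.0353)/1.18=12.4523; Δ=(25.3587−-13.0353)/(94.5630−56.1690)=1.0000; B=V−Δ·S=-58.6477
Node (1,1) S=119.7000: V=(p*·89.9967+(1−p*)·25.3587)/1.18=61.0523; Δ=(89.9967−25.3587)/(159.2010−94.5630)=1.0000; B=V−Δ·S=-58.6477
Node (0,0) S=90.0000: V=(p*·61.0523+(1−p*)·12.4523)/1.18=40.2986; Δ=(61.0523−12.4523)/(119.7000−71.1000)=1.0000; B=V−Δ·S=-49.7014
Each (Δ,B) replicates both successor values, so the strategy is self-financing and V0 is arbitrage-free.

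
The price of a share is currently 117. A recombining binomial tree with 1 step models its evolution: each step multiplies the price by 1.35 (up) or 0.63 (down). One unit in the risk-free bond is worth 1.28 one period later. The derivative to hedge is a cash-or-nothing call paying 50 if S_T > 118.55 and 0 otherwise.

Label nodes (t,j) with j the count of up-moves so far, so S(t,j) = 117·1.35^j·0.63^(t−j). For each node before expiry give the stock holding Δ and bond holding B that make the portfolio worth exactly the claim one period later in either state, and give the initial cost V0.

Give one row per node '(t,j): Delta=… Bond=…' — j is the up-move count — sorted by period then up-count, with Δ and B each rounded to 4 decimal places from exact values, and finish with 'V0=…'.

(0,0): Delta=0.5935 Bond=-34.1797
V0=35.2648

Since d<R<u, set p* = (R−d)/(u−d) = 0.9028; price each node as the discounted p*-expectation of its children.
Terminal values V(1,·): V(1,0)=0.0000, V(1,1)=50.0000
  t=0,j=0: stock 117.0000 → up 157.9500 (V=50.0000), down 73.7100 (V=0.0000). Price 35.2648; hedge Δ=0.5935, bond B=-34.1797.
The time-0 hedge costs 35.2648, which is the no-arbitrage price.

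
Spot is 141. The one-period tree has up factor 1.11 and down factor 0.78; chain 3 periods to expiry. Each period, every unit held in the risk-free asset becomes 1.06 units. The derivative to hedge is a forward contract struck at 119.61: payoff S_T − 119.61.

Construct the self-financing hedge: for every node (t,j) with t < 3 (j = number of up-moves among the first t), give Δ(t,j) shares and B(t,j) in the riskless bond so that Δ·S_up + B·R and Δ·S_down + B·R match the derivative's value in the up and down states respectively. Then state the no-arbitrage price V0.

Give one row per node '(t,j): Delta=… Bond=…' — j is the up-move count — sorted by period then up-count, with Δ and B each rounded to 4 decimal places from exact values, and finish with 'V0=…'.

(0,0): Delta=1.0000 Bond=-100.4269
(1,0): Delta=1.0000 Bond=-106.4525
(1,1): Delta=1.0000 Bond=-106.4525
(2,0): Delta=1.0000 Bond=-112.8396
(2,1): Delta=1.0000 Bond=-112.8396
(2,2): Delta=1.0000 Bond=-112.8396
V0=40.5731

Under the risk-neutral measure, an up-move has probability p* = (R−d)/(u−d) = 0.8485 and values discount at R = 1.06.
Terminal payoffs: V(3,0)=-52.6982, V(3,1)=-24.3893, V(3,2)=15.8964, V(3,3)=73.2260
  t=2,j=0: stock 85.7844 → up 95.2207 (V=-24.3893), down 66.9118 (V=-52.6982). Price -27.0552; hedge Δ=1.0000, bond B=-112.8396.
  t=2,j=1: stock 122.0778 → up 135.5064 (V=15.8964), down 95.2207 (V=-24.3893). Price 9.2382; hedge Δ=1.0000, bond B=-112.8396.
  t=2,j=2: stock 173.7261 → up 192.8360 (V=73.2260), down 135.5064 (V=15.8964). Price 60.8865; hedge Δ=1.0000, bond B=-112.8396.
  t=1,j=0: stock 109.9800 → up 122.0778 (V=9.2382), down 85.7844 (V=-27.0552). Price 3.5275; hedge Δ=1.0000, bond B=-106.4525.
  t=1,j=1: stock 156.5100 → up 173.7261 (V=60.8865), down 122.0778 (V=9.2382). Price 50.0575; hedge Δ=1.0000, bond B=-106.4525.
  t=0,j=0: stock 141.0000 → up 156.5100 (V=50.0575), down 109.9800 (V=3.5275). Price 40.5731; hedge Δ=1.0000, bond B=-100.4269.
Root portfolio cost Δ·141+B reproduces V0=40.5731.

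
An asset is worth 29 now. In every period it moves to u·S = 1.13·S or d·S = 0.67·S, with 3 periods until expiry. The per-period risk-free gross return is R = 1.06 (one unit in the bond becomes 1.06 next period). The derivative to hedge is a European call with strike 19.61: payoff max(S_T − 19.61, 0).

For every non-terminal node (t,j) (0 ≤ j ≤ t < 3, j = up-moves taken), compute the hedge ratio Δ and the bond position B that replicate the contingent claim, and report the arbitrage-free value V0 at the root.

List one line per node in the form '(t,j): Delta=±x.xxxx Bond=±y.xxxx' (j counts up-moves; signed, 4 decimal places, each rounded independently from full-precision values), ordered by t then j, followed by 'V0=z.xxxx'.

No-arbitrage ⇒ martingale measure with p* = (R−d)/(u−d) = 0.8478.
Terminal values V(3,·): V(3,0)=0.0000, V(3,1)=0.0000, V(3,2)=5.2002, V(3,3)=22.2340
Node (2,0) S=13.0181: V=(p*·0.0000+(1−p*)·0.0000)/1.06=0.0000; Δ=(0.0000−0.0000)/(14.7105−8.7221)=0.0000; B=V−Δ·S=0.0000
Node (2,1) S=21.9559: V=(p*·5.2002+(1−p*)·0.0000)/1.06=4.1593; Δ=(5.2002−0.0000)/(24.8102−14.7105)=0.5149; B=V−Δ·S=-7.1454
Node (2,2) S=37.0301: V=(p*·22.2340+(1−p*)·5.2002)/1.06=18.5301; Δ=(22.2340−5.2002)/(41.8440−24.8102)=1.0000; B=V−Δ·S=-18.5000
Node (1,0) S=19.4300: V=(p*·4.1593+(1−p*)·0.0000)/1.06=3.3267; Δ=(4.1593−0.0000)/(21.9559−13.0181)=0.4654; B=V−Δ·S=-5.7152
Node (1,1) S=32.7700: V=(p*·18.5301+(1−p*)·4.1593)/1.06=15.4181; Δ=(18.5301−4.1593)/(37.0301−21.9559)=0.9533; B=V−Δ·S=-15.8228
Node (0,0) S=29.0000: V=(p*·15.4181+(1−p*)·3.3267)/1.06=12.8096; Δ=(15.4181−3.3267)/(32.7700−19.4300)=0.9064; B=V−Δ·S=-13.4761
Root portfolio cost Δ·29+B reproduces V0=12.8096.

(0,0): Delta=0.9064 Bond=-13.4761
(1,0): Delta=0.4654 Bond=-5.7152
(1,1): Delta=0.9533 Bond=-15.8228
(2,0): Delta=0.0000 Bond=0.0000
(2,1): Delta=0.5149 Bond=-7.1454
(2,2): Delta=1.0000 Bond=-18.5000
V0=12.8096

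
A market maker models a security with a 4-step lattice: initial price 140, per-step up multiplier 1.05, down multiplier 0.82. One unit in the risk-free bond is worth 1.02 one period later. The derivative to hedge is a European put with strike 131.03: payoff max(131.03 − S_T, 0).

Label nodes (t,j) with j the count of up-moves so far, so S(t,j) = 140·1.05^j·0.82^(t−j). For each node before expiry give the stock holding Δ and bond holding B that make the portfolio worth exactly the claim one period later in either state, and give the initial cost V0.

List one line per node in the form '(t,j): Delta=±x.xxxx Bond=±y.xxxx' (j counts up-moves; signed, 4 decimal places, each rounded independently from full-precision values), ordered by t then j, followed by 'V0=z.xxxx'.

Under the risk-neutral measure, an up-move has probability p* = (R−d)/(u−d) = 0.8696 and values discount at R = 1.02.
At expiry t=4: V(4,0)=67.7330, V(4,1)=49.9789, V(4,2)=27.2451, V(4,3)=0.0000, V(4,4)=0.0000
(3,0): S=77.1915. Δ = (V_up−V_dn)/(S_up−S_dn) = (49.9789−67.7330)/(81.0511−63.2970) = -1.0000. V = [p*·49.9789 + (1−p*)·67.7330]/1.02 = 51.2693. B = V − Δ·S = 128.4608.
(3,1): S=98.8428. Δ = (V_up−V_dn)/(S_up−S_dn) = (27.2451−49.9789)/(103.7849−81.0511) = -1.0000. V = [p*·27.2451 + (1−p*)·49.9789]/1.02 = 29.6180. B = V − Δ·S = 128.4608.
(3,2): S=126.5670. Δ = (V_up−V_dn)/(S_up−S_dn) = (0.0000−27.2451)/(132.8954−103.7849) = -0.9359. V = [p*·0.0000 + (1−p*)·27.2451]/1.02 = 3.4840. B = V − Δ·S = 121.9408.
(3,3): S=162.0675. Δ = (V_up−V_dn)/(S_up−S_dn) = (0.0000−0.0000)/(170.1709−132.8954) = 0.0000. V = [p*·0.0000 + (1−p*)·0.0000]/1.02 = 0.0000. B = V − Δ·S = 0.0000.
(2,0): S=94.1360. Δ = (V_up−V_dn)/(S_up−S_dn) = (29.6180−51.2693)/(98.8428−77.1915) = -1.0000. V = [p*·29.6180 + (1−p*)·51.2693]/1.02 = 31.8059. B = V − Δ·S = 125.9419.
(2,1): S=120.5400. Δ = (V_up−V_dn)/(S_up−S_dn) = (3.4840−29.6180)/(126.5670−98.8428) = -0.9426. V = [p*·3.4840 + (1−p*)·29.6180]/1.02 = 6.7576. B = V − Δ·S = 120.3836.
(2,2): S=154.3500. Δ = (V_up−V_dn)/(S_up−S_dn) = (0.0000−3.4840)/(162.0675−126.5670) = -0.0981. V = [p*·0.0000 + (1−p*)·3.4840]/1.02 = 0.4455. B = V − Δ·S = 15.5935.
(1,0): S=114.8000. Δ = (V_up−V_dn)/(S_up−S_dn) = (6.7576−31.8059)/(120.5400−94.1360) = -0.9487. V = [p*·6.7576 + (1−p*)·31.8059]/1.02 = 9.8283. B = V − Δ·S = 118.7339.
(1,1): S=147.0000. Δ = (V_up−V_dn)/(S_up−S_dn) = (0.4455−6.7576)/(154.3500−120.5400) = -0.1867. V = [p*·0.4455 + (1−p*)·6.7576]/1.02 = 1.2440. B = V − Δ·S = 28.6880.
(0,0): S=140.0000. Δ = (V_up−V_dn)/(S_up−S_dn) = (1.2440−9.8283)/(147.0000−114.8000) = -0.2666. V = [p*·1.2440 + (1−p*)·9.8283]/1.02 = 2.3173. B = V − Δ·S = 39.6403.
Self-financing check: at every node Δ·S+B equals the discounted successor values.

(0,0): Delta=-0.2666 Bond=39.6403
(1,0): Delta=-0.9487 Bond=118.7339
(1,1): Delta=-0.1867 Bond=28.6880
(2,0): Delta=-1.0000 Bond=125.9419
(2,1): Delta=-0.9426 Bond=120.3836
(2,2): Delta=-0.0981 Bond=15.5935
(3,0): Delta=-1.0000 Bond=128.4608
(3,1): Delta=-1.0000 Bond=128.4608
(3,2): Delta=-0.9359 Bond=121.9408
(3,3): Delta=0.0000 Bond=0.0000
V0=2.3173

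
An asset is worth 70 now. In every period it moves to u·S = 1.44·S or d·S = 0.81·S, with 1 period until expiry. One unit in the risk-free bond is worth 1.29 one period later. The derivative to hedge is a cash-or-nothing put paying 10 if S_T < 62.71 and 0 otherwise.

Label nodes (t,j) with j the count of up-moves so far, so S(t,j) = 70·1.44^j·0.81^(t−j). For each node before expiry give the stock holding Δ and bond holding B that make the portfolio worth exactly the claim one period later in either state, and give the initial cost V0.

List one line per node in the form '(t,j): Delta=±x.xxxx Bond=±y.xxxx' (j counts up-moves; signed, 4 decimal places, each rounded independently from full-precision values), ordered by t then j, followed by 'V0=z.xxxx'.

(0,0): Delta=-0.2268 Bond=17.7187
V0=1.8457

The replicating-portfolio and risk-neutral prices coincide; use p* = (1.29−0.81)/(1.44−0.81) = 0.7619 for the latter.
Terminal values V(1,·): V(1,0)=10.0000, V(1,1)=0.0000
Node (0,0) S=70.0000: V=(p*·0.0000+(1−p*)·10.0000)/1.29=1.8457; Δ=(0.0000−10.0000)/(100.8000−56.7000)=-0.2268; B=V−Δ·S=17.7187
Each (Δ,B) replicates both successor values, so the strategy is self-financing and V0 is arbitrage-free.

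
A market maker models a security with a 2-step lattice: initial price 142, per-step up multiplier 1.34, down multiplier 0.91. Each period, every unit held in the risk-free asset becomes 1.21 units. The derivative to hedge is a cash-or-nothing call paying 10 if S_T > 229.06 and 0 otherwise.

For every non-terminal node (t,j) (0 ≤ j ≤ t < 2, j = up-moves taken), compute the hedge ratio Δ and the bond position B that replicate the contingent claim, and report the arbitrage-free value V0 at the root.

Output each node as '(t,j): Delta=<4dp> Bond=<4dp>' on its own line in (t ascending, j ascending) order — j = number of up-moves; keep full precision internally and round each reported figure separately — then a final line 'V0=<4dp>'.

(0,0): Delta=0.0944 Bond=-10.0845
(1,0): Delta=0.0000 Bond=0.0000
(1,1): Delta=0.1222 Bond=-17.4899
V0=3.3246

Under the risk-neutral measure, an up-move has probability p* = (R−d)/(u−d) = 0.6977 and values discount at R = 1.21.
Terminal payoffs: V(2,0)=0.0000, V(2,1)=0.0000, V(2,2)=10.0000
Node (1,0) S=129.2200: V=(p*·0.0000+(1−p*)·0.0000)/1.21=0.0000; Δ=(0.0000−0.0000)/(173.1548−117.5902)=0.0000; B=V−Δ·S=0.0000
Node (1,1) S=190.2800: V=(p*·10.0000+(1−p*)·0.0000)/1.21=5.7659; Δ=(10.0000−0.0000)/(254.9752−173.1548)=0.1222; B=V−Δ·S=-17.4899
Node (0,0) S=142.0000: V=(p*·5.7659+(1−p*)·0.0000)/1.21=3.3246; Δ=(5.7659−0.0000)/(190.2800−129.2200)=0.0944; B=V−Δ·S=-10.0845
Self-financing check: at every node Δ·S+B equals the discounted successor values.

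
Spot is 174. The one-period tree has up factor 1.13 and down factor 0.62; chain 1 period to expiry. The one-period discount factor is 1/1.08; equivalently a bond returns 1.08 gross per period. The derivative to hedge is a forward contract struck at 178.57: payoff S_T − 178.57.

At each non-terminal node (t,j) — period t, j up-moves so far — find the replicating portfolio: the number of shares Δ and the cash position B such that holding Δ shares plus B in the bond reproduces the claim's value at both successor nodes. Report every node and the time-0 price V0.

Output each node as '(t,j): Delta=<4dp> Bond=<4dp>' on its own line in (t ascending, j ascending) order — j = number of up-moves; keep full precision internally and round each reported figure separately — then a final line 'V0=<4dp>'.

The replicating-portfolio and risk-neutral prices coincide; use p* = (1.08−0.62)/(1.13−0.62) = 0.9020 for the latter.
At expiry t=1: V(1,0)=-70.6900, V(1,1)=18.0500
Node (0,0) S=174.0000: V=(p*·18.0500+(1−p*)·-70.6900)/1.08=8.6574; Δ=(18.0500−-70.6900)/(196.6200−107.8800)=1.0000; B=V−Δ·S=-165.3426
Each (Δ,B) replicates both successor values, so the strategy is self-financing and V0 is arbitrage-free.

(0,0): Delta=1.0000 Bond=-165.3426
V0=8.6574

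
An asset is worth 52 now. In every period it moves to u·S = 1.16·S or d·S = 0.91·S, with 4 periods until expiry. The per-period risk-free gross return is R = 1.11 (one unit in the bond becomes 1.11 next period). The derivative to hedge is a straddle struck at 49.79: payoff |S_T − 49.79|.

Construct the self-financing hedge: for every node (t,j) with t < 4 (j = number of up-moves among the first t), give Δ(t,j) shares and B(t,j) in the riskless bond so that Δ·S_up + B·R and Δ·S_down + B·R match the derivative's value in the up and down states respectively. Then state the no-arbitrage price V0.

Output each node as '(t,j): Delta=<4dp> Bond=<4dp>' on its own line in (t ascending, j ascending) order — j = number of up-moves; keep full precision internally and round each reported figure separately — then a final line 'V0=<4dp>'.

Since d<R<u, set p* = (R−d)/(u−d) = 0.8000; price each node as the discounted p*-expectation of its children.
Terminal values V(4,·): V(4,0)=14.1310, V(4,1)=4.3346, V(4,2)=8.1532, V(4,3)=24.0716, V(4,4)=44.3632
(3,0): S=39.1857. Δ = (V_up−V_dn)/(S_up−S_dn) = (4.3346−14.1310)/(45.4554−35.6590) = -1.0000. V = [p*·4.3346 + (1−p*)·14.1310]/1.11 = 5.6702. B = V − Δ·S = 44.8559.
(3,1): S=49.9510. Δ = (V_up−V_dn)/(S_up−S_dn) = (8.1532−4.3346)/(57.9432−45.4554) = 0.3058. V = [p*·8.1532 + (1−p*)·4.3346]/1.11 = 6.6572. B = V − Δ·S = -8.6171.
(3,2): S=63.6738. Δ = (V_up−V_dn)/(S_up−S_dn) = (24.0716−8.1532)/(73.8616−57.9432) = 1.0000. V = [p*·24.0716 + (1−p*)·8.1532]/1.11 = 18.8179. B = V − Δ·S = -44.8559.
(3,3): S=81.1666. Δ = (V_up−V_dn)/(S_up−S_dn) = (44.3632−24.0716)/(94.1532−73.8616) = 1.0000. V = [p*·44.3632 + (1−p*)·24.0716]/1.11 = 36.3107. B = V − Δ·S = -44.8559.
(2,0): S=43.0612. Δ = (V_up−V_dn)/(S_up−S_dn) = (6.6572−5.6702)/(49.9510−39.1857) = 0.0917. V = [p*·6.6572 + (1−p*)·5.6702]/1.11 = 5.8196. B = V − Δ·S = 1.8716.
(2,1): S=54.8912. Δ = (V_up−V_dn)/(S_up−S_dn) = (18.8179−6.6572)/(63.6738−49.9510) = 0.8862. V = [p*·18.8179 + (1−p*)·6.6572]/1.11 = 14.7620. B = V − Δ·S = -33.8812.
(2,2): S=69.9712. Δ = (V_up−V_dn)/(S_up−S_dn) = (36.3107−18.8179)/(81.1666−63.6738) = 1.0000. V = [p*·36.3107 + (1−p*)·18.8179]/1.11 = 29.5605. B = V − Δ·S = -40.4107.
(1,0): S=47.3200. Δ = (V_up−V_dn)/(S_up−S_dn) = (14.7620−5.8196)/(54.8912−43.0612) = 0.7559. V = [p*·14.7620 + (1−p*)·5.8196]/1.11 = 11.6878. B = V − Δ·S = -24.0816.
(1,1): S=60.3200. Δ = (V_up−V_dn)/(S_up−S_dn) = (29.5605−14.7620)/(69.9712−54.8912) = 0.9813. V = [p*·29.5605 + (1−p*)·14.7620]/1.11 = 23.9647. B = V − Δ·S = -35.2295.
(0,0): S=52.0000. Δ = (V_up−V_dn)/(S_up−S_dn) = (23.9647−11.6878)/(60.3200−47.3200) = 0.9444. V = [p*·23.9647 + (1−p*)·11.6878]/1.11 = 19.3778. B = V − Δ·S = -29.7297.
Each (Δ,B) replicates both successor values, so the strategy is self-financing and V0 is arbitrage-free.

(0,0): Delta=0.9444 Bond=-29.7297
(1,0): Delta=0.7559 Bond=-24.0816
(1,1): Delta=0.9813 Bond=-35.2295
(2,0): Delta=0.0917 Bond=1.8716
(2,1): Delta=0.8862 Bond=-33.8812
(2,2): Delta=1.0000 Bond=-40.4107
(3,0): Delta=-1.0000 Bond=44.8559
(3,1): Delta=0.3058 Bond=-8.6171
(3,2): Delta=1.0000 Bond=-44.8559
(3,3): Delta=1.0000 Bond=-44.8559
V0=19.3778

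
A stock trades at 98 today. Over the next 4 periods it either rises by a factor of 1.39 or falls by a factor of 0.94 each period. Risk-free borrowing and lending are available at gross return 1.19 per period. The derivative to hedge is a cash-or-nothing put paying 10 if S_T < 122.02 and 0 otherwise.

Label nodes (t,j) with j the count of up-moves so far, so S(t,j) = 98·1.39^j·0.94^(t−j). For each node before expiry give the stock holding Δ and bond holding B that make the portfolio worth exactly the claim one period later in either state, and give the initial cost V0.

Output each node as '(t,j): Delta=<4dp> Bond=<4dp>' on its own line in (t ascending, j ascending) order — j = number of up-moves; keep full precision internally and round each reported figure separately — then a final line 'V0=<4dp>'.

(0,0): Delta=-0.0443 Bond=5.5088
(1,0): Delta=-0.0841 Bond=10.2240
(1,1): Delta=-0.0228 Bond=3.6207
(2,0): Delta=-0.1198 Bond=15.2566
(2,1): Delta=-0.0648 Bond=9.6945
(2,2): Delta=0.0000 Bond=0.0000
(3,0): Delta=0.0000 Bond=8.4034
(3,1): Delta=-0.1846 Bond=25.9570
(3,2): Delta=0.0000 Bond=0.0000
(3,3): Delta=0.0000 Bond=0.0000
V0=1.1674

No-arbitrage ⇒ martingale measure with p* = (R−d)/(u−d) = 0.5556.
At expiry t=4: V(4,0)=10.0000, V(4,1)=10.0000, V(4,2)=0.0000, V(4,3)=0.0000, V(4,4)=0.0000
Node (3,0) S=81.3972: V=(p*·10.0000+(1−p*)·10.0000)/1.19=8.4034; Δ=(10.0000−10.0000)/(113.1422−76.5134)=0.0000; B=V−Δ·S=8.4034
Node (3,1) S=120.3640: V=(p*·0.0000+(1−p*)·10.0000)/1.19=3.7348; Δ=(0.0000−10.0000)/(167.3059−113.1422)=-0.1846; B=V−Δ·S=25.9570
Node (3,2) S=177.9851: V=(p*·0.0000+(1−p*)·0.0000)/1.19=0.0000; Δ=(0.0000−0.0000)/(247.3992−167.3059)=0.0000; B=V−Δ·S=0.0000
Node (3,3) S=263.1907: V=(p*·0.0000+(1−p*)·0.0000)/1.19=0.0000; Δ=(0.0000−0.0000)/(365.8350−247.3992)=0.0000; B=V−Δ·S=0.0000
Node (2,0) S=86.5928: V=(p*·3.7348+(1−p*)·8.4034)/1.19=4.8821; Δ=(3.7348−8.4034)/(120.3640−81.3972)=-0.1198; B=V−Δ·S=15.2566
Node (2,1) S=128.0468: V=(p*·0.0000+(1−p*)·3.7348)/1.19=1.3949; Δ=(0.0000−3.7348)/(177.9851−120.3640)=-0.0648; B=V−Δ·S=9.6945
Node (2,2) S=189.3458: V=(p*·0.0000+(1−p*)·0.0000)/1.19=0.0000; Δ=(0.0000−0.0000)/(263.1907−177.9851)=0.0000; B=V−Δ·S=0.0000
Node (1,0) S=92.1200: V=(p*·1.3949+(1−p*)·4.8821)/1.19=2.4746; Δ=(1.3949−4.8821)/(128.0468−86.5928)=-0.0841; B=V−Δ·S=10.2240
Node (1,1) S=136.2200: V=(p*·0.0000+(1−p*)·1.3949)/1.19=0.5210; Δ=(0.0000−1.3949)/(189.3458−128.0468)=-0.0228; B=V−Δ·S=3.6207
Node (0,0) S=98.0000: V=(p*·0.5210+(1−p*)·2.4746)/1.19=1.1674; Δ=(0.5210−2.4746)/(136.2200−92.1200)=-0.0443; B=V−Δ·S=5.5088
The time-0 hedge costs 1.1674, which is the no-arbitrage price.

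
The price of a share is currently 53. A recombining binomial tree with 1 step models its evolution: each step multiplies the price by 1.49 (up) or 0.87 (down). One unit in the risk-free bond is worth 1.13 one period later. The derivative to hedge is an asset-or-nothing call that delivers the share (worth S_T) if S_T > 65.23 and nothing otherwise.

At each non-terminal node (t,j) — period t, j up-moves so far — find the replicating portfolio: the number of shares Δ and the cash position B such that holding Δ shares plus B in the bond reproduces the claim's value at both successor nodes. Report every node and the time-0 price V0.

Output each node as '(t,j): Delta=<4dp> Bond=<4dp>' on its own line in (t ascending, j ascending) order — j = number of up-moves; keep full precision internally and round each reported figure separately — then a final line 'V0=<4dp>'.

Risk-neutral probability p* = (R−d)/(u−d) = (1.13−0.87)/(1.49−0.87) = 0.4194.
At expiry t=1: V(1,0)=0.0000, V(1,1)=78.9700
Node (0,0) S=53.0000: V=(p*·78.9700+(1−p*)·0.0000)/1.13=29.3066; Δ=(78.9700−0.0000)/(78.9700−46.1100)=2.4032; B=V−Δ·S=-98.0644
Self-financing check: at every node Δ·S+B equals the discounted successor values.

(0,0): Delta=2.4032 Bond=-98.0644
V0=29.3066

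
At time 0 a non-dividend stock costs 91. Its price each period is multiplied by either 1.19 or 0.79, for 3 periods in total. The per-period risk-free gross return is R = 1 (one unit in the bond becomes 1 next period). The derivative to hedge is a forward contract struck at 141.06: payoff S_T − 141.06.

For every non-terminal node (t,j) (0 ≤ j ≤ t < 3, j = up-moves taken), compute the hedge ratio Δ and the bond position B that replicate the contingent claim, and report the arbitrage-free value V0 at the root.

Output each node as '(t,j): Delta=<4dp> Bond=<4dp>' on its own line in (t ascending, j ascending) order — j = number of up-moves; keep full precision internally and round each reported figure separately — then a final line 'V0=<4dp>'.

Since d<R<u, set p* = (R−d)/(u−d) = 0.5250; price each node as the discounted p*-expectation of its children.
At expiry t=3: V(3,0)=-96.1935, V(3,1)=-73.4762, V(3,2)=-39.2566, V(3,3)=12.2895
(2,0): S=56.7931. Δ = (V_up−V_dn)/(S_up−S_dn) = (-73.4762−-96.1935)/(67.5838−44.8665) = 1.0000. V = [p*·-73.4762 + (1−p*)·-96.1935]/1 = -84.2669. B = V − Δ·S = -141.0600.
(2,1): S=85.5491. Δ = (V_up−V_dn)/(S_up−S_dn) = (-39.2566−-73.4762)/(101.8034−67.5838) = 1.0000. V = [p*·-39.2566 + (1−p*)·-73.4762]/1 = -55.5109. B = V − Δ·S = -141.0600.
(2,2): S=128.8651. Δ = (V_up−V_dn)/(S_up−S_dn) = (12.2895−-39.2566)/(153.3495−101.8034) = 1.0000. V = [p*·12.2895 + (1−p*)·-39.2566]/1 = -12.1949. B = V − Δ·S = -141.0600.
(1,0): S=71.8900. Δ = (V_up−V_dn)/(S_up−S_dn) = (-55.5109−-84.2669)/(85.5491−56.7931) = 1.0000. V = [p*·-55.5109 + (1−p*)·-84.2669]/1 = -69.1700. B = V − Δ·S = -141.0600.
(1,1): S=108.2900. Δ = (V_up−V_dn)/(S_up−S_dn) = (-12.1949−-55.5109)/(128.8651−85.5491) = 1.0000. V = [p*·-12.1949 + (1−p*)·-55.5109]/1 = -32.7700. B = V − Δ·S = -141.0600.
(0,0): S=91.0000. Δ = (V_up−V_dn)/(S_up−S_dn) = (-32.7700−-69.1700)/(108.2900−71.8900) = 1.0000. V = [p*·-32.7700 + (1−p*)·-69.1700]/1 = -50.0600. B = V − Δ·S = -141.0600.
Root portfolio cost Δ·91+B reproduces V0=-50.0600.

(0,0): Delta=1.0000 Bond=-141.0600
(1,0): Delta=1.0000 Bond=-141.0600
(1,1): Delta=1.0000 Bond=-141.0600
(2,0): Delta=1.0000 Bond=-141.0600
(2,1): Delta=1.0000 Bond=-141.0600
(2,2): Delta=1.0000 Bond=-141.0600
V0=-50.0600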